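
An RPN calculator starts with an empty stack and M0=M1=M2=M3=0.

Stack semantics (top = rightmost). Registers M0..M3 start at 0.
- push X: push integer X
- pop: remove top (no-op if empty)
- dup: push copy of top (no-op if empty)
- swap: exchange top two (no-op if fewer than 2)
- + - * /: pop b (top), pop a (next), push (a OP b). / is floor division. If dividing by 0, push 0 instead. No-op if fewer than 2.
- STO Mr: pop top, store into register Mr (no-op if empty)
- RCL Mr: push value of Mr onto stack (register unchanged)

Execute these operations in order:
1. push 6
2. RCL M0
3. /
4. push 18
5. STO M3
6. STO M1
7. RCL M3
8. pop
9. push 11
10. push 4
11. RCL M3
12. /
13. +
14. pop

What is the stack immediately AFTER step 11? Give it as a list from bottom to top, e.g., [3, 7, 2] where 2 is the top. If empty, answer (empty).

After op 1 (push 6): stack=[6] mem=[0,0,0,0]
After op 2 (RCL M0): stack=[6,0] mem=[0,0,0,0]
After op 3 (/): stack=[0] mem=[0,0,0,0]
After op 4 (push 18): stack=[0,18] mem=[0,0,0,0]
After op 5 (STO M3): stack=[0] mem=[0,0,0,18]
After op 6 (STO M1): stack=[empty] mem=[0,0,0,18]
After op 7 (RCL M3): stack=[18] mem=[0,0,0,18]
After op 8 (pop): stack=[empty] mem=[0,0,0,18]
After op 9 (push 11): stack=[11] mem=[0,0,0,18]
After op 10 (push 4): stack=[11,4] mem=[0,0,0,18]
After op 11 (RCL M3): stack=[11,4,18] mem=[0,0,0,18]

[11, 4, 18]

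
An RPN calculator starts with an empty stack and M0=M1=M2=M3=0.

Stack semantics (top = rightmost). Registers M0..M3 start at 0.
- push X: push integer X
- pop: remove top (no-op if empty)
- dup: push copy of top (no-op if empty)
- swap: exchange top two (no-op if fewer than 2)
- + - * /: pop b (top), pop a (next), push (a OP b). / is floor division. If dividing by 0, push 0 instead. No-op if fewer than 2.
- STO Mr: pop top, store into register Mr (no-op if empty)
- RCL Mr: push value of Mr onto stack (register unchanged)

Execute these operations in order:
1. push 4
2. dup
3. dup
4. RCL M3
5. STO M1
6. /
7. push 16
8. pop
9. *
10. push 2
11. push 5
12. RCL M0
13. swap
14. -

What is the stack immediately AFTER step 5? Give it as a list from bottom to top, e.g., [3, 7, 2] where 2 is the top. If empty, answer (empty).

After op 1 (push 4): stack=[4] mem=[0,0,0,0]
After op 2 (dup): stack=[4,4] mem=[0,0,0,0]
After op 3 (dup): stack=[4,4,4] mem=[0,0,0,0]
After op 4 (RCL M3): stack=[4,4,4,0] mem=[0,0,0,0]
After op 5 (STO M1): stack=[4,4,4] mem=[0,0,0,0]

[4, 4, 4]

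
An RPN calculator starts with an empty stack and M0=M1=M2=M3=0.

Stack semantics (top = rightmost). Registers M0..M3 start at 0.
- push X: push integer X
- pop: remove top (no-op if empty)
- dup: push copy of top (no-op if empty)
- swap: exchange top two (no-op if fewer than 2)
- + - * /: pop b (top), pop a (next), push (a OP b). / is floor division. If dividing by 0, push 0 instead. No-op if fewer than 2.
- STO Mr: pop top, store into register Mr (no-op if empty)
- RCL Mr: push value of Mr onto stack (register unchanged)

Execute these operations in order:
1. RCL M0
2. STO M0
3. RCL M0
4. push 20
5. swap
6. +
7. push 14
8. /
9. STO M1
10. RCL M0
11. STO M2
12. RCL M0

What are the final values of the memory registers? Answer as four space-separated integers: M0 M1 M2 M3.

After op 1 (RCL M0): stack=[0] mem=[0,0,0,0]
After op 2 (STO M0): stack=[empty] mem=[0,0,0,0]
After op 3 (RCL M0): stack=[0] mem=[0,0,0,0]
After op 4 (push 20): stack=[0,20] mem=[0,0,0,0]
After op 5 (swap): stack=[20,0] mem=[0,0,0,0]
After op 6 (+): stack=[20] mem=[0,0,0,0]
After op 7 (push 14): stack=[20,14] mem=[0,0,0,0]
After op 8 (/): stack=[1] mem=[0,0,0,0]
After op 9 (STO M1): stack=[empty] mem=[0,1,0,0]
After op 10 (RCL M0): stack=[0] mem=[0,1,0,0]
After op 11 (STO M2): stack=[empty] mem=[0,1,0,0]
After op 12 (RCL M0): stack=[0] mem=[0,1,0,0]

Answer: 0 1 0 0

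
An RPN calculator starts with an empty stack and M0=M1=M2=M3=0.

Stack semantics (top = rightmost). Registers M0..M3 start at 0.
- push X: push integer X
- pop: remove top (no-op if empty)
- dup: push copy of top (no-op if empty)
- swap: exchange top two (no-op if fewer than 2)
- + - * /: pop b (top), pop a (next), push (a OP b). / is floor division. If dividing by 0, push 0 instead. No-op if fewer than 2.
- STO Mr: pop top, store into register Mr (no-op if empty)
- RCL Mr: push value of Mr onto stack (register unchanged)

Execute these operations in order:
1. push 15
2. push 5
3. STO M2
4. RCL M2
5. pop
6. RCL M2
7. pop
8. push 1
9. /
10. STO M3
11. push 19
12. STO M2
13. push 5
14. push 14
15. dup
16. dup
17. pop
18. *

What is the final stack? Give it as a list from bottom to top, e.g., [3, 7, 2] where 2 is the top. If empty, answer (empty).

After op 1 (push 15): stack=[15] mem=[0,0,0,0]
After op 2 (push 5): stack=[15,5] mem=[0,0,0,0]
After op 3 (STO M2): stack=[15] mem=[0,0,5,0]
After op 4 (RCL M2): stack=[15,5] mem=[0,0,5,0]
After op 5 (pop): stack=[15] mem=[0,0,5,0]
After op 6 (RCL M2): stack=[15,5] mem=[0,0,5,0]
After op 7 (pop): stack=[15] mem=[0,0,5,0]
After op 8 (push 1): stack=[15,1] mem=[0,0,5,0]
After op 9 (/): stack=[15] mem=[0,0,5,0]
After op 10 (STO M3): stack=[empty] mem=[0,0,5,15]
After op 11 (push 19): stack=[19] mem=[0,0,5,15]
After op 12 (STO M2): stack=[empty] mem=[0,0,19,15]
After op 13 (push 5): stack=[5] mem=[0,0,19,15]
After op 14 (push 14): stack=[5,14] mem=[0,0,19,15]
After op 15 (dup): stack=[5,14,14] mem=[0,0,19,15]
After op 16 (dup): stack=[5,14,14,14] mem=[0,0,19,15]
After op 17 (pop): stack=[5,14,14] mem=[0,0,19,15]
After op 18 (*): stack=[5,196] mem=[0,0,19,15]

Answer: [5, 196]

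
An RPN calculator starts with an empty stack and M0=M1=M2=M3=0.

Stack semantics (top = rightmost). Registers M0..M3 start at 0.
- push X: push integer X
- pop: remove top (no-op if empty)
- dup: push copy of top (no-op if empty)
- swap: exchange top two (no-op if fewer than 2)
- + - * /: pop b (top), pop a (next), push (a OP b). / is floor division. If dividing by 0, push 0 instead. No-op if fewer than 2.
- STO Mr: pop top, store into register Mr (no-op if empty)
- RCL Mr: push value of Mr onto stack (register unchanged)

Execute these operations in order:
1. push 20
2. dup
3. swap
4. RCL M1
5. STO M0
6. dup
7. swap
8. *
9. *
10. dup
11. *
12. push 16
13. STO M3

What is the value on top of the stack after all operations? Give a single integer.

After op 1 (push 20): stack=[20] mem=[0,0,0,0]
After op 2 (dup): stack=[20,20] mem=[0,0,0,0]
After op 3 (swap): stack=[20,20] mem=[0,0,0,0]
After op 4 (RCL M1): stack=[20,20,0] mem=[0,0,0,0]
After op 5 (STO M0): stack=[20,20] mem=[0,0,0,0]
After op 6 (dup): stack=[20,20,20] mem=[0,0,0,0]
After op 7 (swap): stack=[20,20,20] mem=[0,0,0,0]
After op 8 (*): stack=[20,400] mem=[0,0,0,0]
After op 9 (*): stack=[8000] mem=[0,0,0,0]
After op 10 (dup): stack=[8000,8000] mem=[0,0,0,0]
After op 11 (*): stack=[64000000] mem=[0,0,0,0]
After op 12 (push 16): stack=[64000000,16] mem=[0,0,0,0]
After op 13 (STO M3): stack=[64000000] mem=[0,0,0,16]

Answer: 64000000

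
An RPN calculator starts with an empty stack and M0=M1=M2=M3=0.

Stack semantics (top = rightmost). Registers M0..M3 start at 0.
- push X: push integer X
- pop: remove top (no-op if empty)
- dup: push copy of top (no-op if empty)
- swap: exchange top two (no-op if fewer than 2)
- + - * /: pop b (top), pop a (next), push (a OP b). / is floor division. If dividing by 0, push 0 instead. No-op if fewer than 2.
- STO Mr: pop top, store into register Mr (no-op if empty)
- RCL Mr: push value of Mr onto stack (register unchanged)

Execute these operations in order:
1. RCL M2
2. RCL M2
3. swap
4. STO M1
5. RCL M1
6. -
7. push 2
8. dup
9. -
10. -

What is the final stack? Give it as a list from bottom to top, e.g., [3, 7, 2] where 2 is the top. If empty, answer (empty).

After op 1 (RCL M2): stack=[0] mem=[0,0,0,0]
After op 2 (RCL M2): stack=[0,0] mem=[0,0,0,0]
After op 3 (swap): stack=[0,0] mem=[0,0,0,0]
After op 4 (STO M1): stack=[0] mem=[0,0,0,0]
After op 5 (RCL M1): stack=[0,0] mem=[0,0,0,0]
After op 6 (-): stack=[0] mem=[0,0,0,0]
After op 7 (push 2): stack=[0,2] mem=[0,0,0,0]
After op 8 (dup): stack=[0,2,2] mem=[0,0,0,0]
After op 9 (-): stack=[0,0] mem=[0,0,0,0]
After op 10 (-): stack=[0] mem=[0,0,0,0]

Answer: [0]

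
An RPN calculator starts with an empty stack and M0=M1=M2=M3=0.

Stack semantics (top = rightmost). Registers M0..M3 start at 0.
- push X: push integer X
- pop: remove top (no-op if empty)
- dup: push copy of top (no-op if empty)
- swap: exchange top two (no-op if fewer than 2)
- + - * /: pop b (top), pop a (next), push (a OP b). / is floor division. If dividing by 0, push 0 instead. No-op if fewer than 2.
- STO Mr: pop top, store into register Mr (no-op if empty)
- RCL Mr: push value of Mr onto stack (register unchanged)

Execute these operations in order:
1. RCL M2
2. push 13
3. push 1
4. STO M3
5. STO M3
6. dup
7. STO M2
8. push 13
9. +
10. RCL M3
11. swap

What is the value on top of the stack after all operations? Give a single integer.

After op 1 (RCL M2): stack=[0] mem=[0,0,0,0]
After op 2 (push 13): stack=[0,13] mem=[0,0,0,0]
After op 3 (push 1): stack=[0,13,1] mem=[0,0,0,0]
After op 4 (STO M3): stack=[0,13] mem=[0,0,0,1]
After op 5 (STO M3): stack=[0] mem=[0,0,0,13]
After op 6 (dup): stack=[0,0] mem=[0,0,0,13]
After op 7 (STO M2): stack=[0] mem=[0,0,0,13]
After op 8 (push 13): stack=[0,13] mem=[0,0,0,13]
After op 9 (+): stack=[13] mem=[0,0,0,13]
After op 10 (RCL M3): stack=[13,13] mem=[0,0,0,13]
After op 11 (swap): stack=[13,13] mem=[0,0,0,13]

Answer: 13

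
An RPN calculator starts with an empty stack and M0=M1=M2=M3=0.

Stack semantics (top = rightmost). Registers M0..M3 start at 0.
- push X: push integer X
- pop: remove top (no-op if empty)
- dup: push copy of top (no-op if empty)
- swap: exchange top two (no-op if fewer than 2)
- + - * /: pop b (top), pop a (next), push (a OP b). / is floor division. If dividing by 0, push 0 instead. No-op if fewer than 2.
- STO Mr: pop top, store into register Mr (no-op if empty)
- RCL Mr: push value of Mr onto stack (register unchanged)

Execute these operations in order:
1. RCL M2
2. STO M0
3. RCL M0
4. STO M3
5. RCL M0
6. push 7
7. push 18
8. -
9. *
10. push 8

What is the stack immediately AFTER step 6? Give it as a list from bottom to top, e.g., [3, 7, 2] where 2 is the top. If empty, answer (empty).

After op 1 (RCL M2): stack=[0] mem=[0,0,0,0]
After op 2 (STO M0): stack=[empty] mem=[0,0,0,0]
After op 3 (RCL M0): stack=[0] mem=[0,0,0,0]
After op 4 (STO M3): stack=[empty] mem=[0,0,0,0]
After op 5 (RCL M0): stack=[0] mem=[0,0,0,0]
After op 6 (push 7): stack=[0,7] mem=[0,0,0,0]

[0, 7]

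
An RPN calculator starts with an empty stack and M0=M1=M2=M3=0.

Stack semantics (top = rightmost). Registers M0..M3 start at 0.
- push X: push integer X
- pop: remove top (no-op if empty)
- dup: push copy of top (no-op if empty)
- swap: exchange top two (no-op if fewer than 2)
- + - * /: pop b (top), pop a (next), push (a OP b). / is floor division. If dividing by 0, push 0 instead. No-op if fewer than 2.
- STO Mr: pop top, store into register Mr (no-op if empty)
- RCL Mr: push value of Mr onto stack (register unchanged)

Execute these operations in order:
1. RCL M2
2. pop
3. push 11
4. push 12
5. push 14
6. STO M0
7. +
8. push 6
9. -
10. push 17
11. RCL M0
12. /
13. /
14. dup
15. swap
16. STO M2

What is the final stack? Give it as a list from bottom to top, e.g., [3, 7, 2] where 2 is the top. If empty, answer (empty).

Answer: [17]

Derivation:
After op 1 (RCL M2): stack=[0] mem=[0,0,0,0]
After op 2 (pop): stack=[empty] mem=[0,0,0,0]
After op 3 (push 11): stack=[11] mem=[0,0,0,0]
After op 4 (push 12): stack=[11,12] mem=[0,0,0,0]
After op 5 (push 14): stack=[11,12,14] mem=[0,0,0,0]
After op 6 (STO M0): stack=[11,12] mem=[14,0,0,0]
After op 7 (+): stack=[23] mem=[14,0,0,0]
After op 8 (push 6): stack=[23,6] mem=[14,0,0,0]
After op 9 (-): stack=[17] mem=[14,0,0,0]
After op 10 (push 17): stack=[17,17] mem=[14,0,0,0]
After op 11 (RCL M0): stack=[17,17,14] mem=[14,0,0,0]
After op 12 (/): stack=[17,1] mem=[14,0,0,0]
After op 13 (/): stack=[17] mem=[14,0,0,0]
After op 14 (dup): stack=[17,17] mem=[14,0,0,0]
After op 15 (swap): stack=[17,17] mem=[14,0,0,0]
After op 16 (STO M2): stack=[17] mem=[14,0,17,0]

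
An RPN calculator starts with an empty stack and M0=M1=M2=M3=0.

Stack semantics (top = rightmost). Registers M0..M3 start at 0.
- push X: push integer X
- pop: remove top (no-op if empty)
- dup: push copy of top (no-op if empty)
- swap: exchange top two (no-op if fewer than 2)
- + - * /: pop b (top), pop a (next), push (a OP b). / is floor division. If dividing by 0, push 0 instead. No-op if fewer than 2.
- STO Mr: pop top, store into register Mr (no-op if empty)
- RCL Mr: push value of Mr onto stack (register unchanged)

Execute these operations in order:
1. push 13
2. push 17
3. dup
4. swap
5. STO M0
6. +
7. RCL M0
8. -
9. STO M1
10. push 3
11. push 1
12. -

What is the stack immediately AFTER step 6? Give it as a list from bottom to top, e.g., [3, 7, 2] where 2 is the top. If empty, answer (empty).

After op 1 (push 13): stack=[13] mem=[0,0,0,0]
After op 2 (push 17): stack=[13,17] mem=[0,0,0,0]
After op 3 (dup): stack=[13,17,17] mem=[0,0,0,0]
After op 4 (swap): stack=[13,17,17] mem=[0,0,0,0]
After op 5 (STO M0): stack=[13,17] mem=[17,0,0,0]
After op 6 (+): stack=[30] mem=[17,0,0,0]

[30]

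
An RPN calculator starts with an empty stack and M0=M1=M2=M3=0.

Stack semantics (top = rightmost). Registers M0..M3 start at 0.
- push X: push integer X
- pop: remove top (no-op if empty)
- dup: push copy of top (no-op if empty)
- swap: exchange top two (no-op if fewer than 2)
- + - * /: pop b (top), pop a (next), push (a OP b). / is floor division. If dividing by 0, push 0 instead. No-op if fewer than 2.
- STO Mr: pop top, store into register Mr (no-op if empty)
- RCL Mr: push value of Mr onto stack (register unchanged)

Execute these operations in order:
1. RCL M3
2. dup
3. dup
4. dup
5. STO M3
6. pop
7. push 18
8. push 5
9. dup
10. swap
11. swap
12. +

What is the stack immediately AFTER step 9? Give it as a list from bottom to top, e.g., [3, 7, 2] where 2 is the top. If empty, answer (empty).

After op 1 (RCL M3): stack=[0] mem=[0,0,0,0]
After op 2 (dup): stack=[0,0] mem=[0,0,0,0]
After op 3 (dup): stack=[0,0,0] mem=[0,0,0,0]
After op 4 (dup): stack=[0,0,0,0] mem=[0,0,0,0]
After op 5 (STO M3): stack=[0,0,0] mem=[0,0,0,0]
After op 6 (pop): stack=[0,0] mem=[0,0,0,0]
After op 7 (push 18): stack=[0,0,18] mem=[0,0,0,0]
After op 8 (push 5): stack=[0,0,18,5] mem=[0,0,0,0]
After op 9 (dup): stack=[0,0,18,5,5] mem=[0,0,0,0]

[0, 0, 18, 5, 5]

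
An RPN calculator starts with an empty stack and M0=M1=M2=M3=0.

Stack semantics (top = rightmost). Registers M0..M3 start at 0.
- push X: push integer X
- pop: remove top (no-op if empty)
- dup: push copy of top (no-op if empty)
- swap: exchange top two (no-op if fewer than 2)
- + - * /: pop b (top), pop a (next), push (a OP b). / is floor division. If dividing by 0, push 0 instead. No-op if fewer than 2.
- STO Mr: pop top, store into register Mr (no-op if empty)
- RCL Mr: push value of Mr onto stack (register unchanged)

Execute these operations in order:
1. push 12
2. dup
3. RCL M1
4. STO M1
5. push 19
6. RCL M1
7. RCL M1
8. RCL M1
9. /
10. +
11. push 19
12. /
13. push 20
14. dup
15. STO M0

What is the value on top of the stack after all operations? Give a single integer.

After op 1 (push 12): stack=[12] mem=[0,0,0,0]
After op 2 (dup): stack=[12,12] mem=[0,0,0,0]
After op 3 (RCL M1): stack=[12,12,0] mem=[0,0,0,0]
After op 4 (STO M1): stack=[12,12] mem=[0,0,0,0]
After op 5 (push 19): stack=[12,12,19] mem=[0,0,0,0]
After op 6 (RCL M1): stack=[12,12,19,0] mem=[0,0,0,0]
After op 7 (RCL M1): stack=[12,12,19,0,0] mem=[0,0,0,0]
After op 8 (RCL M1): stack=[12,12,19,0,0,0] mem=[0,0,0,0]
After op 9 (/): stack=[12,12,19,0,0] mem=[0,0,0,0]
After op 10 (+): stack=[12,12,19,0] mem=[0,0,0,0]
After op 11 (push 19): stack=[12,12,19,0,19] mem=[0,0,0,0]
After op 12 (/): stack=[12,12,19,0] mem=[0,0,0,0]
After op 13 (push 20): stack=[12,12,19,0,20] mem=[0,0,0,0]
After op 14 (dup): stack=[12,12,19,0,20,20] mem=[0,0,0,0]
After op 15 (STO M0): stack=[12,12,19,0,20] mem=[20,0,0,0]

Answer: 20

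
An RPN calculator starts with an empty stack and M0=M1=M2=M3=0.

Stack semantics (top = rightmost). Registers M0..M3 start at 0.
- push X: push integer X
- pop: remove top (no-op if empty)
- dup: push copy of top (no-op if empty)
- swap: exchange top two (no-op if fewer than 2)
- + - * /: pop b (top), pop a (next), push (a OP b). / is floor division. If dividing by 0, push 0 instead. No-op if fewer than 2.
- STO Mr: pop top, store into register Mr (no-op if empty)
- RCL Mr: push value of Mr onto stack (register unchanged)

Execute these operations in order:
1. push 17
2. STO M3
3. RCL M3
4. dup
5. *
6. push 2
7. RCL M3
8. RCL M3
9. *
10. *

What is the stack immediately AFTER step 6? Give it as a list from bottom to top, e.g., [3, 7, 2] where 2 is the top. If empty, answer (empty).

After op 1 (push 17): stack=[17] mem=[0,0,0,0]
After op 2 (STO M3): stack=[empty] mem=[0,0,0,17]
After op 3 (RCL M3): stack=[17] mem=[0,0,0,17]
After op 4 (dup): stack=[17,17] mem=[0,0,0,17]
After op 5 (*): stack=[289] mem=[0,0,0,17]
After op 6 (push 2): stack=[289,2] mem=[0,0,0,17]

[289, 2]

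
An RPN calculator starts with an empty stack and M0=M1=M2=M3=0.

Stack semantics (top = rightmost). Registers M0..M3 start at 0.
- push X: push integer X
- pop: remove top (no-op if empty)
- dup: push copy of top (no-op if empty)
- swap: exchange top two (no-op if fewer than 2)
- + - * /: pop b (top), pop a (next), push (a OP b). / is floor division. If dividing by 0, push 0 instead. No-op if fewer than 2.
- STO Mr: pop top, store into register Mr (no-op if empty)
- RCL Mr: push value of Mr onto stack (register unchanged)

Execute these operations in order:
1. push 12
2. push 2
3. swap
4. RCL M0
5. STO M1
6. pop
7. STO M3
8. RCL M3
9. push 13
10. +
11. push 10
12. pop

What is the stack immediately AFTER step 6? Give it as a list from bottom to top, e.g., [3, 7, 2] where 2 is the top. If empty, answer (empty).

After op 1 (push 12): stack=[12] mem=[0,0,0,0]
After op 2 (push 2): stack=[12,2] mem=[0,0,0,0]
After op 3 (swap): stack=[2,12] mem=[0,0,0,0]
After op 4 (RCL M0): stack=[2,12,0] mem=[0,0,0,0]
After op 5 (STO M1): stack=[2,12] mem=[0,0,0,0]
After op 6 (pop): stack=[2] mem=[0,0,0,0]

[2]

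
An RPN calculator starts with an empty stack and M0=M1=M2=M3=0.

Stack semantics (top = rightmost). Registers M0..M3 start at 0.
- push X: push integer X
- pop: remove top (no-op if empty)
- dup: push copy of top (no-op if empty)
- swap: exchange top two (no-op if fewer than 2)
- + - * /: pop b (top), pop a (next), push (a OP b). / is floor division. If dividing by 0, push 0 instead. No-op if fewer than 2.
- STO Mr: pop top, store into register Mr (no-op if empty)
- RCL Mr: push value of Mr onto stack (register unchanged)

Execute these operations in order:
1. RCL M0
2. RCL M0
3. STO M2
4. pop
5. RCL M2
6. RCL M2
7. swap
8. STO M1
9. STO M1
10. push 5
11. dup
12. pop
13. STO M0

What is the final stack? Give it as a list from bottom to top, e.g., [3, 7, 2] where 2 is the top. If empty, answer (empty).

After op 1 (RCL M0): stack=[0] mem=[0,0,0,0]
After op 2 (RCL M0): stack=[0,0] mem=[0,0,0,0]
After op 3 (STO M2): stack=[0] mem=[0,0,0,0]
After op 4 (pop): stack=[empty] mem=[0,0,0,0]
After op 5 (RCL M2): stack=[0] mem=[0,0,0,0]
After op 6 (RCL M2): stack=[0,0] mem=[0,0,0,0]
After op 7 (swap): stack=[0,0] mem=[0,0,0,0]
After op 8 (STO M1): stack=[0] mem=[0,0,0,0]
After op 9 (STO M1): stack=[empty] mem=[0,0,0,0]
After op 10 (push 5): stack=[5] mem=[0,0,0,0]
After op 11 (dup): stack=[5,5] mem=[0,0,0,0]
After op 12 (pop): stack=[5] mem=[0,0,0,0]
After op 13 (STO M0): stack=[empty] mem=[5,0,0,0]

Answer: (empty)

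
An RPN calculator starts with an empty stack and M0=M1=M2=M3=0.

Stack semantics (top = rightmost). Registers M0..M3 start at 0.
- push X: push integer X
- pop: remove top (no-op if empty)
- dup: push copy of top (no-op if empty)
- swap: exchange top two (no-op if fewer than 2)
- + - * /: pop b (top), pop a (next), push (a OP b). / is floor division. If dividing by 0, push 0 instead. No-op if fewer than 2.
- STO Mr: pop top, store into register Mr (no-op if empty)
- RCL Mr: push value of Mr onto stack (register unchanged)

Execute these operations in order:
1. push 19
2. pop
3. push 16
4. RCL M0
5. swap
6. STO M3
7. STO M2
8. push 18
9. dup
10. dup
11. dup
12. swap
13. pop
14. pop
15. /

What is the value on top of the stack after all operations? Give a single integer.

Answer: 1

Derivation:
After op 1 (push 19): stack=[19] mem=[0,0,0,0]
After op 2 (pop): stack=[empty] mem=[0,0,0,0]
After op 3 (push 16): stack=[16] mem=[0,0,0,0]
After op 4 (RCL M0): stack=[16,0] mem=[0,0,0,0]
After op 5 (swap): stack=[0,16] mem=[0,0,0,0]
After op 6 (STO M3): stack=[0] mem=[0,0,0,16]
After op 7 (STO M2): stack=[empty] mem=[0,0,0,16]
After op 8 (push 18): stack=[18] mem=[0,0,0,16]
After op 9 (dup): stack=[18,18] mem=[0,0,0,16]
After op 10 (dup): stack=[18,18,18] mem=[0,0,0,16]
After op 11 (dup): stack=[18,18,18,18] mem=[0,0,0,16]
After op 12 (swap): stack=[18,18,18,18] mem=[0,0,0,16]
After op 13 (pop): stack=[18,18,18] mem=[0,0,0,16]
After op 14 (pop): stack=[18,18] mem=[0,0,0,16]
After op 15 (/): stack=[1] mem=[0,0,0,16]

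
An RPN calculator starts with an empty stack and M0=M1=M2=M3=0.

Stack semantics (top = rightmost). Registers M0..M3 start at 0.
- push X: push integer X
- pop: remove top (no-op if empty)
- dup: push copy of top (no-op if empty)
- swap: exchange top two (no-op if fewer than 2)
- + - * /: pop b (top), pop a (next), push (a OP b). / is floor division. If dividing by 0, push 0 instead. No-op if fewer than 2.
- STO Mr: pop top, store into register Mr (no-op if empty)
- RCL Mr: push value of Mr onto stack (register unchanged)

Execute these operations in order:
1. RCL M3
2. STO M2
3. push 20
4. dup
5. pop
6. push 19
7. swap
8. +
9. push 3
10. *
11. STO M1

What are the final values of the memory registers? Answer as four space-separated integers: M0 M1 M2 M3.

Answer: 0 117 0 0

Derivation:
After op 1 (RCL M3): stack=[0] mem=[0,0,0,0]
After op 2 (STO M2): stack=[empty] mem=[0,0,0,0]
After op 3 (push 20): stack=[20] mem=[0,0,0,0]
After op 4 (dup): stack=[20,20] mem=[0,0,0,0]
After op 5 (pop): stack=[20] mem=[0,0,0,0]
After op 6 (push 19): stack=[20,19] mem=[0,0,0,0]
After op 7 (swap): stack=[19,20] mem=[0,0,0,0]
After op 8 (+): stack=[39] mem=[0,0,0,0]
After op 9 (push 3): stack=[39,3] mem=[0,0,0,0]
After op 10 (*): stack=[117] mem=[0,0,0,0]
After op 11 (STO M1): stack=[empty] mem=[0,117,0,0]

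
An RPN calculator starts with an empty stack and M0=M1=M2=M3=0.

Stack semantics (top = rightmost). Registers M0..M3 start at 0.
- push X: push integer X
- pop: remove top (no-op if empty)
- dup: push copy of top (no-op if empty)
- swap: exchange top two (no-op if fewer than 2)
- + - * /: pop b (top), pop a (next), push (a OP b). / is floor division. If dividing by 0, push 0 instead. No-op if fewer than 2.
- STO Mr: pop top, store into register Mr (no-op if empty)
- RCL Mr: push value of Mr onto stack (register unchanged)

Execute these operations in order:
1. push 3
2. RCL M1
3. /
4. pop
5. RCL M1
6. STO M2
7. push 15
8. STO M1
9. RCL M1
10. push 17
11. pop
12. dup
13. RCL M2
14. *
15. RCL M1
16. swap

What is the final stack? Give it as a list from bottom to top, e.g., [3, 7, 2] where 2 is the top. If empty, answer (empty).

After op 1 (push 3): stack=[3] mem=[0,0,0,0]
After op 2 (RCL M1): stack=[3,0] mem=[0,0,0,0]
After op 3 (/): stack=[0] mem=[0,0,0,0]
After op 4 (pop): stack=[empty] mem=[0,0,0,0]
After op 5 (RCL M1): stack=[0] mem=[0,0,0,0]
After op 6 (STO M2): stack=[empty] mem=[0,0,0,0]
After op 7 (push 15): stack=[15] mem=[0,0,0,0]
After op 8 (STO M1): stack=[empty] mem=[0,15,0,0]
After op 9 (RCL M1): stack=[15] mem=[0,15,0,0]
After op 10 (push 17): stack=[15,17] mem=[0,15,0,0]
After op 11 (pop): stack=[15] mem=[0,15,0,0]
After op 12 (dup): stack=[15,15] mem=[0,15,0,0]
After op 13 (RCL M2): stack=[15,15,0] mem=[0,15,0,0]
After op 14 (*): stack=[15,0] mem=[0,15,0,0]
After op 15 (RCL M1): stack=[15,0,15] mem=[0,15,0,0]
After op 16 (swap): stack=[15,15,0] mem=[0,15,0,0]

Answer: [15, 15, 0]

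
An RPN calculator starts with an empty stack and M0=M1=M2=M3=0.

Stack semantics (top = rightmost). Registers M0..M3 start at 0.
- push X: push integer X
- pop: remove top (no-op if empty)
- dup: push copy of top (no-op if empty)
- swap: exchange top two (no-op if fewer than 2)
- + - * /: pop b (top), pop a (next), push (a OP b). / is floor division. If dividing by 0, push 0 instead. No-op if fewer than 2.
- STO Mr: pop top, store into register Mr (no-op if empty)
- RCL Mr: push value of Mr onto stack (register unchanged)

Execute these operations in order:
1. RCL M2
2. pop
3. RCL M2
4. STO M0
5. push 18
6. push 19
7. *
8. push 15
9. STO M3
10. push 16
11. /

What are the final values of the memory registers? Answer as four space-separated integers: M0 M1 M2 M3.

After op 1 (RCL M2): stack=[0] mem=[0,0,0,0]
After op 2 (pop): stack=[empty] mem=[0,0,0,0]
After op 3 (RCL M2): stack=[0] mem=[0,0,0,0]
After op 4 (STO M0): stack=[empty] mem=[0,0,0,0]
After op 5 (push 18): stack=[18] mem=[0,0,0,0]
After op 6 (push 19): stack=[18,19] mem=[0,0,0,0]
After op 7 (*): stack=[342] mem=[0,0,0,0]
After op 8 (push 15): stack=[342,15] mem=[0,0,0,0]
After op 9 (STO M3): stack=[342] mem=[0,0,0,15]
After op 10 (push 16): stack=[342,16] mem=[0,0,0,15]
After op 11 (/): stack=[21] mem=[0,0,0,15]

Answer: 0 0 0 15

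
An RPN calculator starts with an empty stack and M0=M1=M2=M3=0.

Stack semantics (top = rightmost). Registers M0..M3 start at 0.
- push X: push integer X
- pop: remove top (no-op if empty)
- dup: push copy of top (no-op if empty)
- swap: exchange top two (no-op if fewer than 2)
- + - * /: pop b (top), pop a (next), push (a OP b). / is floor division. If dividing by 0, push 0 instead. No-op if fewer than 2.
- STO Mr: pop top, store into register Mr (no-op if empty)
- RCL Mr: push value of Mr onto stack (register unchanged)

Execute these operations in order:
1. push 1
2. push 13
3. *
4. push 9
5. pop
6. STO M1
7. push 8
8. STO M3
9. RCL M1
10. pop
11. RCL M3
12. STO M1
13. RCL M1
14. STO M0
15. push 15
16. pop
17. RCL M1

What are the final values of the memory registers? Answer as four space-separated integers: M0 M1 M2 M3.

Answer: 8 8 0 8

Derivation:
After op 1 (push 1): stack=[1] mem=[0,0,0,0]
After op 2 (push 13): stack=[1,13] mem=[0,0,0,0]
After op 3 (*): stack=[13] mem=[0,0,0,0]
After op 4 (push 9): stack=[13,9] mem=[0,0,0,0]
After op 5 (pop): stack=[13] mem=[0,0,0,0]
After op 6 (STO M1): stack=[empty] mem=[0,13,0,0]
After op 7 (push 8): stack=[8] mem=[0,13,0,0]
After op 8 (STO M3): stack=[empty] mem=[0,13,0,8]
After op 9 (RCL M1): stack=[13] mem=[0,13,0,8]
After op 10 (pop): stack=[empty] mem=[0,13,0,8]
After op 11 (RCL M3): stack=[8] mem=[0,13,0,8]
After op 12 (STO M1): stack=[empty] mem=[0,8,0,8]
After op 13 (RCL M1): stack=[8] mem=[0,8,0,8]
After op 14 (STO M0): stack=[empty] mem=[8,8,0,8]
After op 15 (push 15): stack=[15] mem=[8,8,0,8]
After op 16 (pop): stack=[empty] mem=[8,8,0,8]
After op 17 (RCL M1): stack=[8] mem=[8,8,0,8]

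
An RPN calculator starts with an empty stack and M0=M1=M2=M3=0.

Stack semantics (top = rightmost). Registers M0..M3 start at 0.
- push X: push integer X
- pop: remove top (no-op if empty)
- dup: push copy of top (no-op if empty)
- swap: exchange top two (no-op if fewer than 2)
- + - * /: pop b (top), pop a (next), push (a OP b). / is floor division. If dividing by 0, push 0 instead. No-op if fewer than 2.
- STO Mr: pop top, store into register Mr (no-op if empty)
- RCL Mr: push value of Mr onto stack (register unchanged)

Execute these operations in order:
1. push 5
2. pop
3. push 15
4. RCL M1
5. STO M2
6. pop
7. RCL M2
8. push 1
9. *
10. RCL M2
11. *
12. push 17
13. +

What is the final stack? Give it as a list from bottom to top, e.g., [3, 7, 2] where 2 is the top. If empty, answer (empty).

Answer: [17]

Derivation:
After op 1 (push 5): stack=[5] mem=[0,0,0,0]
After op 2 (pop): stack=[empty] mem=[0,0,0,0]
After op 3 (push 15): stack=[15] mem=[0,0,0,0]
After op 4 (RCL M1): stack=[15,0] mem=[0,0,0,0]
After op 5 (STO M2): stack=[15] mem=[0,0,0,0]
After op 6 (pop): stack=[empty] mem=[0,0,0,0]
After op 7 (RCL M2): stack=[0] mem=[0,0,0,0]
After op 8 (push 1): stack=[0,1] mem=[0,0,0,0]
After op 9 (*): stack=[0] mem=[0,0,0,0]
After op 10 (RCL M2): stack=[0,0] mem=[0,0,0,0]
After op 11 (*): stack=[0] mem=[0,0,0,0]
After op 12 (push 17): stack=[0,17] mem=[0,0,0,0]
After op 13 (+): stack=[17] mem=[0,0,0,0]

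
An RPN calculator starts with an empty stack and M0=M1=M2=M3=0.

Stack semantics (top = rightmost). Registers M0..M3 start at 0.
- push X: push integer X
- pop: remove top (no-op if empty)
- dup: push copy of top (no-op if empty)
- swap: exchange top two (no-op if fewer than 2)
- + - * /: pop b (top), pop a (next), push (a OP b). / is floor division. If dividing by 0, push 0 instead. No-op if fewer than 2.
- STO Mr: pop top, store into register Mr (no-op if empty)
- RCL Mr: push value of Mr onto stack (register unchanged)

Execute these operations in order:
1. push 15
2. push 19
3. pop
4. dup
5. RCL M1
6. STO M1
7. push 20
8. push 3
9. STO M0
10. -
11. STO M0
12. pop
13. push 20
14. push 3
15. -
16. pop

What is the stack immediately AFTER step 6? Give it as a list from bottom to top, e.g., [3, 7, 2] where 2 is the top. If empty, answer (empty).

After op 1 (push 15): stack=[15] mem=[0,0,0,0]
After op 2 (push 19): stack=[15,19] mem=[0,0,0,0]
After op 3 (pop): stack=[15] mem=[0,0,0,0]
After op 4 (dup): stack=[15,15] mem=[0,0,0,0]
After op 5 (RCL M1): stack=[15,15,0] mem=[0,0,0,0]
After op 6 (STO M1): stack=[15,15] mem=[0,0,0,0]

[15, 15]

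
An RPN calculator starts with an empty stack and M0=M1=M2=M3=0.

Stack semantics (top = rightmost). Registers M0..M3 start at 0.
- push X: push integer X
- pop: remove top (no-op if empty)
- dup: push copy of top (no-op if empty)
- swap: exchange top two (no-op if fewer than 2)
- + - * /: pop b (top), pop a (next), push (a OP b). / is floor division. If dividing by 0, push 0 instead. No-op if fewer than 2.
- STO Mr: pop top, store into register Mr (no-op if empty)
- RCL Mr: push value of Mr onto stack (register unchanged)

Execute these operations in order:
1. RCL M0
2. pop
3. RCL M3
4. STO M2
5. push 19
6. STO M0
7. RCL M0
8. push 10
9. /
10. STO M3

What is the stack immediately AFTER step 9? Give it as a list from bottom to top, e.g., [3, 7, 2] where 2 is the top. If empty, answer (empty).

After op 1 (RCL M0): stack=[0] mem=[0,0,0,0]
After op 2 (pop): stack=[empty] mem=[0,0,0,0]
After op 3 (RCL M3): stack=[0] mem=[0,0,0,0]
After op 4 (STO M2): stack=[empty] mem=[0,0,0,0]
After op 5 (push 19): stack=[19] mem=[0,0,0,0]
After op 6 (STO M0): stack=[empty] mem=[19,0,0,0]
After op 7 (RCL M0): stack=[19] mem=[19,0,0,0]
After op 8 (push 10): stack=[19,10] mem=[19,0,0,0]
After op 9 (/): stack=[1] mem=[19,0,0,0]

[1]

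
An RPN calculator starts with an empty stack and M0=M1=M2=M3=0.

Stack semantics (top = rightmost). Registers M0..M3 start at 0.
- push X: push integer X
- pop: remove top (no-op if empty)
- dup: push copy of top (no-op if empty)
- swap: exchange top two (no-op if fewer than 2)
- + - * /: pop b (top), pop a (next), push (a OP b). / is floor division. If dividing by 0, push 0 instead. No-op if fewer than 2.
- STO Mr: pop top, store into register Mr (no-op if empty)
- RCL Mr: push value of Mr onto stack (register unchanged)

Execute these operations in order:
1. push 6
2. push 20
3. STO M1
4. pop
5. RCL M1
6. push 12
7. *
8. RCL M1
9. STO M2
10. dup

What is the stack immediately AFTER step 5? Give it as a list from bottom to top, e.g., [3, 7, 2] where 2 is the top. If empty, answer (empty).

After op 1 (push 6): stack=[6] mem=[0,0,0,0]
After op 2 (push 20): stack=[6,20] mem=[0,0,0,0]
After op 3 (STO M1): stack=[6] mem=[0,20,0,0]
After op 4 (pop): stack=[empty] mem=[0,20,0,0]
After op 5 (RCL M1): stack=[20] mem=[0,20,0,0]

[20]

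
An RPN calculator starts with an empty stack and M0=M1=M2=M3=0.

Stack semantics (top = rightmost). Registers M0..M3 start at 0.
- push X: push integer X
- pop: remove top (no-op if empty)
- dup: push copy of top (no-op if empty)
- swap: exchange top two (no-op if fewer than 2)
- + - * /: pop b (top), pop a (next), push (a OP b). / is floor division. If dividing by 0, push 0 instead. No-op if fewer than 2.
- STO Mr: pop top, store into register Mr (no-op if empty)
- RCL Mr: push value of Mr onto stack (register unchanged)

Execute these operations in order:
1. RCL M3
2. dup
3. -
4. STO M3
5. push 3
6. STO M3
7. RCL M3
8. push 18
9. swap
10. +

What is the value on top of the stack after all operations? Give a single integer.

Answer: 21

Derivation:
After op 1 (RCL M3): stack=[0] mem=[0,0,0,0]
After op 2 (dup): stack=[0,0] mem=[0,0,0,0]
After op 3 (-): stack=[0] mem=[0,0,0,0]
After op 4 (STO M3): stack=[empty] mem=[0,0,0,0]
After op 5 (push 3): stack=[3] mem=[0,0,0,0]
After op 6 (STO M3): stack=[empty] mem=[0,0,0,3]
After op 7 (RCL M3): stack=[3] mem=[0,0,0,3]
After op 8 (push 18): stack=[3,18] mem=[0,0,0,3]
After op 9 (swap): stack=[18,3] mem=[0,0,0,3]
After op 10 (+): stack=[21] mem=[0,0,0,3]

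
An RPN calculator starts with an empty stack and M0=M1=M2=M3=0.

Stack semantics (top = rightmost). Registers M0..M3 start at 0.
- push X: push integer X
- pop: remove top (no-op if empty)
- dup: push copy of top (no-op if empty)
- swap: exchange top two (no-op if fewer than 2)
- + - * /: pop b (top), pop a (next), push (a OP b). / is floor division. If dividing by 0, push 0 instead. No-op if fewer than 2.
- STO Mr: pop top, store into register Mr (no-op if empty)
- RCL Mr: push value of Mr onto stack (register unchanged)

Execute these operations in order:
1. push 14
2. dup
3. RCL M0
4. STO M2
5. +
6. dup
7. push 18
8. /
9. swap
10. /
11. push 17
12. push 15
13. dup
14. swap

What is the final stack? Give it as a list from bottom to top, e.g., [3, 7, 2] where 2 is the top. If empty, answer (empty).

Answer: [0, 17, 15, 15]

Derivation:
After op 1 (push 14): stack=[14] mem=[0,0,0,0]
After op 2 (dup): stack=[14,14] mem=[0,0,0,0]
After op 3 (RCL M0): stack=[14,14,0] mem=[0,0,0,0]
After op 4 (STO M2): stack=[14,14] mem=[0,0,0,0]
After op 5 (+): stack=[28] mem=[0,0,0,0]
After op 6 (dup): stack=[28,28] mem=[0,0,0,0]
After op 7 (push 18): stack=[28,28,18] mem=[0,0,0,0]
After op 8 (/): stack=[28,1] mem=[0,0,0,0]
After op 9 (swap): stack=[1,28] mem=[0,0,0,0]
After op 10 (/): stack=[0] mem=[0,0,0,0]
After op 11 (push 17): stack=[0,17] mem=[0,0,0,0]
After op 12 (push 15): stack=[0,17,15] mem=[0,0,0,0]
After op 13 (dup): stack=[0,17,15,15] mem=[0,0,0,0]
After op 14 (swap): stack=[0,17,15,15] mem=[0,0,0,0]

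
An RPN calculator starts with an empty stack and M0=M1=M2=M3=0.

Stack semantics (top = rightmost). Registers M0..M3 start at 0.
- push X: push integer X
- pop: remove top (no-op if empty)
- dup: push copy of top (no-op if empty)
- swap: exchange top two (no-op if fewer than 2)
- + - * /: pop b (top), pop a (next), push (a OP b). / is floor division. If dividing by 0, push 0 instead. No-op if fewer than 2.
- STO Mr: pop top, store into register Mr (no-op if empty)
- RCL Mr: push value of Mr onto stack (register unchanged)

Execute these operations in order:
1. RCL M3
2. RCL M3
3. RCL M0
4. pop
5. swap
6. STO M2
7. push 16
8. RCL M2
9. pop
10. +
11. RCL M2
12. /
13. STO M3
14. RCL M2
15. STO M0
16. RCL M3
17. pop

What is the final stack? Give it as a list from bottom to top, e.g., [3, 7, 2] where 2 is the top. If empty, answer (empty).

Answer: (empty)

Derivation:
After op 1 (RCL M3): stack=[0] mem=[0,0,0,0]
After op 2 (RCL M3): stack=[0,0] mem=[0,0,0,0]
After op 3 (RCL M0): stack=[0,0,0] mem=[0,0,0,0]
After op 4 (pop): stack=[0,0] mem=[0,0,0,0]
After op 5 (swap): stack=[0,0] mem=[0,0,0,0]
After op 6 (STO M2): stack=[0] mem=[0,0,0,0]
After op 7 (push 16): stack=[0,16] mem=[0,0,0,0]
After op 8 (RCL M2): stack=[0,16,0] mem=[0,0,0,0]
After op 9 (pop): stack=[0,16] mem=[0,0,0,0]
After op 10 (+): stack=[16] mem=[0,0,0,0]
After op 11 (RCL M2): stack=[16,0] mem=[0,0,0,0]
After op 12 (/): stack=[0] mem=[0,0,0,0]
After op 13 (STO M3): stack=[empty] mem=[0,0,0,0]
After op 14 (RCL M2): stack=[0] mem=[0,0,0,0]
After op 15 (STO M0): stack=[empty] mem=[0,0,0,0]
After op 16 (RCL M3): stack=[0] mem=[0,0,0,0]
After op 17 (pop): stack=[empty] mem=[0,0,0,0]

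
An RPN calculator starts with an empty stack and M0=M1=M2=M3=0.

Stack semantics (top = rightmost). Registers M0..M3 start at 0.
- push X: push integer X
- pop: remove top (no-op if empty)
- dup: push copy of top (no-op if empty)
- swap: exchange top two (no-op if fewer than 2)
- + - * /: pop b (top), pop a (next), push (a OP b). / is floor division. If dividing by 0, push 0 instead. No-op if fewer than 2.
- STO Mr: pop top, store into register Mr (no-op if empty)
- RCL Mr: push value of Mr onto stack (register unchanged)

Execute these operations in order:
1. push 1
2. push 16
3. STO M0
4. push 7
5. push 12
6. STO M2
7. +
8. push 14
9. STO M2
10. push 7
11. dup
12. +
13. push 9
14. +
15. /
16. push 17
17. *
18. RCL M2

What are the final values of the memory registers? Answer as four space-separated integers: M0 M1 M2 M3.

After op 1 (push 1): stack=[1] mem=[0,0,0,0]
After op 2 (push 16): stack=[1,16] mem=[0,0,0,0]
After op 3 (STO M0): stack=[1] mem=[16,0,0,0]
After op 4 (push 7): stack=[1,7] mem=[16,0,0,0]
After op 5 (push 12): stack=[1,7,12] mem=[16,0,0,0]
After op 6 (STO M2): stack=[1,7] mem=[16,0,12,0]
After op 7 (+): stack=[8] mem=[16,0,12,0]
After op 8 (push 14): stack=[8,14] mem=[16,0,12,0]
After op 9 (STO M2): stack=[8] mem=[16,0,14,0]
After op 10 (push 7): stack=[8,7] mem=[16,0,14,0]
After op 11 (dup): stack=[8,7,7] mem=[16,0,14,0]
After op 12 (+): stack=[8,14] mem=[16,0,14,0]
After op 13 (push 9): stack=[8,14,9] mem=[16,0,14,0]
After op 14 (+): stack=[8,23] mem=[16,0,14,0]
After op 15 (/): stack=[0] mem=[16,0,14,0]
After op 16 (push 17): stack=[0,17] mem=[16,0,14,0]
After op 17 (*): stack=[0] mem=[16,0,14,0]
After op 18 (RCL M2): stack=[0,14] mem=[16,0,14,0]

Answer: 16 0 14 0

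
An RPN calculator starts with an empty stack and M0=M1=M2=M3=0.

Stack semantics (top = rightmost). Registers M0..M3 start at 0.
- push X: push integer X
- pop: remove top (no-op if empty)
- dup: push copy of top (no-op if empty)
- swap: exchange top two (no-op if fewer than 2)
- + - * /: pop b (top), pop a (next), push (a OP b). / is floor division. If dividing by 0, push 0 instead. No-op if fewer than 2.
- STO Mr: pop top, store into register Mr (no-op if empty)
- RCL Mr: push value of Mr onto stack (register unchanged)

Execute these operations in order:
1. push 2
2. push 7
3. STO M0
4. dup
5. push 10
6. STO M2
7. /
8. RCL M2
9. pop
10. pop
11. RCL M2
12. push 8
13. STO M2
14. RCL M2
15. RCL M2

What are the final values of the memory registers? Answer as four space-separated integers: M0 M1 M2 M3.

After op 1 (push 2): stack=[2] mem=[0,0,0,0]
After op 2 (push 7): stack=[2,7] mem=[0,0,0,0]
After op 3 (STO M0): stack=[2] mem=[7,0,0,0]
After op 4 (dup): stack=[2,2] mem=[7,0,0,0]
After op 5 (push 10): stack=[2,2,10] mem=[7,0,0,0]
After op 6 (STO M2): stack=[2,2] mem=[7,0,10,0]
After op 7 (/): stack=[1] mem=[7,0,10,0]
After op 8 (RCL M2): stack=[1,10] mem=[7,0,10,0]
After op 9 (pop): stack=[1] mem=[7,0,10,0]
After op 10 (pop): stack=[empty] mem=[7,0,10,0]
After op 11 (RCL M2): stack=[10] mem=[7,0,10,0]
After op 12 (push 8): stack=[10,8] mem=[7,0,10,0]
After op 13 (STO M2): stack=[10] mem=[7,0,8,0]
After op 14 (RCL M2): stack=[10,8] mem=[7,0,8,0]
After op 15 (RCL M2): stack=[10,8,8] mem=[7,0,8,0]

Answer: 7 0 8 0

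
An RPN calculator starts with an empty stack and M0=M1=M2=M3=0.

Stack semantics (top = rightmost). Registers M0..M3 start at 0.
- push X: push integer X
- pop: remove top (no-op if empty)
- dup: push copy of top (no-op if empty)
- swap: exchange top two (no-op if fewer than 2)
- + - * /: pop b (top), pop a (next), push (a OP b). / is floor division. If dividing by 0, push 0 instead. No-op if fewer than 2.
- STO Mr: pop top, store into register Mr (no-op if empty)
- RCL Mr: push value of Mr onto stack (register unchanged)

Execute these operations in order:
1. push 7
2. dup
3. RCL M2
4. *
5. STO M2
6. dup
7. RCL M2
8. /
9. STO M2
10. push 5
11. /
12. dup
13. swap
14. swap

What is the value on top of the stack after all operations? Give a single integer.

Answer: 1

Derivation:
After op 1 (push 7): stack=[7] mem=[0,0,0,0]
After op 2 (dup): stack=[7,7] mem=[0,0,0,0]
After op 3 (RCL M2): stack=[7,7,0] mem=[0,0,0,0]
After op 4 (*): stack=[7,0] mem=[0,0,0,0]
After op 5 (STO M2): stack=[7] mem=[0,0,0,0]
After op 6 (dup): stack=[7,7] mem=[0,0,0,0]
After op 7 (RCL M2): stack=[7,7,0] mem=[0,0,0,0]
After op 8 (/): stack=[7,0] mem=[0,0,0,0]
After op 9 (STO M2): stack=[7] mem=[0,0,0,0]
After op 10 (push 5): stack=[7,5] mem=[0,0,0,0]
After op 11 (/): stack=[1] mem=[0,0,0,0]
After op 12 (dup): stack=[1,1] mem=[0,0,0,0]
After op 13 (swap): stack=[1,1] mem=[0,0,0,0]
After op 14 (swap): stack=[1,1] mem=[0,0,0,0]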